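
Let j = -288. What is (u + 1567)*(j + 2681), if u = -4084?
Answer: -6023181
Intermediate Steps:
(u + 1567)*(j + 2681) = (-4084 + 1567)*(-288 + 2681) = -2517*2393 = -6023181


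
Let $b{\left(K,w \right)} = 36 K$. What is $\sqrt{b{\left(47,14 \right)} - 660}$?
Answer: $2 \sqrt{258} \approx 32.125$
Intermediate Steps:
$\sqrt{b{\left(47,14 \right)} - 660} = \sqrt{36 \cdot 47 - 660} = \sqrt{1692 - 660} = \sqrt{1032} = 2 \sqrt{258}$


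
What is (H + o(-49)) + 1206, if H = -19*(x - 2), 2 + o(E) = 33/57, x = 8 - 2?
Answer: 21443/19 ≈ 1128.6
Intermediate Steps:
x = 6
o(E) = -27/19 (o(E) = -2 + 33/57 = -2 + 33*(1/57) = -2 + 11/19 = -27/19)
H = -76 (H = -19*(6 - 2) = -19*4 = -76)
(H + o(-49)) + 1206 = (-76 - 27/19) + 1206 = -1471/19 + 1206 = 21443/19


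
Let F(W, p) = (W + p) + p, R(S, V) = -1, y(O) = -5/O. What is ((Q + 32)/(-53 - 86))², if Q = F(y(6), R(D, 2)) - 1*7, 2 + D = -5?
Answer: 17689/695556 ≈ 0.025431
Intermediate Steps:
D = -7 (D = -2 - 5 = -7)
F(W, p) = W + 2*p
Q = -59/6 (Q = (-5/6 + 2*(-1)) - 1*7 = (-5*⅙ - 2) - 7 = (-⅚ - 2) - 7 = -17/6 - 7 = -59/6 ≈ -9.8333)
((Q + 32)/(-53 - 86))² = ((-59/6 + 32)/(-53 - 86))² = ((133/6)/(-139))² = ((133/6)*(-1/139))² = (-133/834)² = 17689/695556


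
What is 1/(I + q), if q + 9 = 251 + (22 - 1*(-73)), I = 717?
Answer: 1/1054 ≈ 0.00094877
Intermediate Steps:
q = 337 (q = -9 + (251 + (22 - 1*(-73))) = -9 + (251 + (22 + 73)) = -9 + (251 + 95) = -9 + 346 = 337)
1/(I + q) = 1/(717 + 337) = 1/1054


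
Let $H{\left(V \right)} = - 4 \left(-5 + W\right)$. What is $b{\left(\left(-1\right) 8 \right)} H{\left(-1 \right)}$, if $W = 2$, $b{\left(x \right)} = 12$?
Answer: $144$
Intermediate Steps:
$H{\left(V \right)} = 12$ ($H{\left(V \right)} = - 4 \left(-5 + 2\right) = \left(-4\right) \left(-3\right) = 12$)
$b{\left(\left(-1\right) 8 \right)} H{\left(-1 \right)} = 12 \cdot 12 = 144$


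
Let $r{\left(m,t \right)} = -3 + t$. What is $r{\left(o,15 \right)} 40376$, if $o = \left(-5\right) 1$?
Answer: $484512$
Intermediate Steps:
$o = -5$
$r{\left(o,15 \right)} 40376 = \left(-3 + 15\right) 40376 = 12 \cdot 40376 = 484512$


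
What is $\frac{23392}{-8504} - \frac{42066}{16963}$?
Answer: $- \frac{94315970}{18031669} \approx -5.2306$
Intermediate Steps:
$\frac{23392}{-8504} - \frac{42066}{16963} = 23392 \left(- \frac{1}{8504}\right) - \frac{42066}{16963} = - \frac{2924}{1063} - \frac{42066}{16963} = - \frac{94315970}{18031669}$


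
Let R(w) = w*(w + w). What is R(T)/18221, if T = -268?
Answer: 143648/18221 ≈ 7.8837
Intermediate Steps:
R(w) = 2*w² (R(w) = w*(2*w) = 2*w²)
R(T)/18221 = (2*(-268)²)/18221 = (2*71824)*(1/18221) = 143648*(1/18221) = 143648/18221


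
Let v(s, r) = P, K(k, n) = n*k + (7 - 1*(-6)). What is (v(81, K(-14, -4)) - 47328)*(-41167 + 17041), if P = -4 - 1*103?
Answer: 1144416810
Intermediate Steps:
K(k, n) = 13 + k*n (K(k, n) = k*n + (7 + 6) = k*n + 13 = 13 + k*n)
P = -107 (P = -4 - 103 = -107)
v(s, r) = -107
(v(81, K(-14, -4)) - 47328)*(-41167 + 17041) = (-107 - 47328)*(-41167 + 17041) = -47435*(-24126) = 1144416810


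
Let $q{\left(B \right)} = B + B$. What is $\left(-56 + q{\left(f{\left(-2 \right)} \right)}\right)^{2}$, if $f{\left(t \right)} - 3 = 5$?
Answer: $1600$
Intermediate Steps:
$f{\left(t \right)} = 8$ ($f{\left(t \right)} = 3 + 5 = 8$)
$q{\left(B \right)} = 2 B$
$\left(-56 + q{\left(f{\left(-2 \right)} \right)}\right)^{2} = \left(-56 + 2 \cdot 8\right)^{2} = \left(-56 + 16\right)^{2} = \left(-40\right)^{2} = 1600$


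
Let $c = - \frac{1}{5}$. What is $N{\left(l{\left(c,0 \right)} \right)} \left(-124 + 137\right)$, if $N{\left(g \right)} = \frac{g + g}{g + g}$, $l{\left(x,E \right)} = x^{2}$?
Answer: $13$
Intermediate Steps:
$c = - \frac{1}{5}$ ($c = \left(-1\right) \frac{1}{5} = - \frac{1}{5} \approx -0.2$)
$N{\left(g \right)} = 1$ ($N{\left(g \right)} = \frac{2 g}{2 g} = 2 g \frac{1}{2 g} = 1$)
$N{\left(l{\left(c,0 \right)} \right)} \left(-124 + 137\right) = 1 \left(-124 + 137\right) = 1 \cdot 13 = 13$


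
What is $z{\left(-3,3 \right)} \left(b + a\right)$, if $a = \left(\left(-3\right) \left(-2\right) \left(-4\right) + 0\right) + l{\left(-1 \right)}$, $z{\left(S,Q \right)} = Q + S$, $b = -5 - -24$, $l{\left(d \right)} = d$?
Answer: $0$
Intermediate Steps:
$b = 19$ ($b = -5 + 24 = 19$)
$a = -25$ ($a = \left(\left(-3\right) \left(-2\right) \left(-4\right) + 0\right) - 1 = \left(6 \left(-4\right) + 0\right) - 1 = \left(-24 + 0\right) - 1 = -24 - 1 = -25$)
$z{\left(-3,3 \right)} \left(b + a\right) = \left(3 - 3\right) \left(19 - 25\right) = 0 \left(-6\right) = 0$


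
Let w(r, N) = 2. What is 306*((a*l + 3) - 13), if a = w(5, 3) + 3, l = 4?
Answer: 3060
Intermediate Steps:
a = 5 (a = 2 + 3 = 5)
306*((a*l + 3) - 13) = 306*((5*4 + 3) - 13) = 306*((20 + 3) - 13) = 306*(23 - 13) = 306*10 = 3060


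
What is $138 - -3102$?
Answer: $3240$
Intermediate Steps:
$138 - -3102 = 138 + 3102 = 3240$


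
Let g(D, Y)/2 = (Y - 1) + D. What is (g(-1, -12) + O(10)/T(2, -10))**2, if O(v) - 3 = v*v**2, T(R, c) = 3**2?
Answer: 564001/81 ≈ 6963.0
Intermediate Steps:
T(R, c) = 9
g(D, Y) = -2 + 2*D + 2*Y (g(D, Y) = 2*((Y - 1) + D) = 2*((-1 + Y) + D) = 2*(-1 + D + Y) = -2 + 2*D + 2*Y)
O(v) = 3 + v**3 (O(v) = 3 + v*v**2 = 3 + v**3)
(g(-1, -12) + O(10)/T(2, -10))**2 = ((-2 + 2*(-1) + 2*(-12)) + (3 + 10**3)/9)**2 = ((-2 - 2 - 24) + (3 + 1000)*(1/9))**2 = (-28 + 1003*(1/9))**2 = (-28 + 1003/9)**2 = (751/9)**2 = 564001/81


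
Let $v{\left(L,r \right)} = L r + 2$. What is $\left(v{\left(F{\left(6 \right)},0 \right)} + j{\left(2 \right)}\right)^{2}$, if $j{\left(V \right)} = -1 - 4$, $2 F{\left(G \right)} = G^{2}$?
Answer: $9$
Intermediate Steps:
$F{\left(G \right)} = \frac{G^{2}}{2}$
$v{\left(L,r \right)} = 2 + L r$
$j{\left(V \right)} = -5$ ($j{\left(V \right)} = -1 - 4 = -5$)
$\left(v{\left(F{\left(6 \right)},0 \right)} + j{\left(2 \right)}\right)^{2} = \left(\left(2 + \frac{6^{2}}{2} \cdot 0\right) - 5\right)^{2} = \left(\left(2 + \frac{1}{2} \cdot 36 \cdot 0\right) - 5\right)^{2} = \left(\left(2 + 18 \cdot 0\right) - 5\right)^{2} = \left(\left(2 + 0\right) - 5\right)^{2} = \left(2 - 5\right)^{2} = \left(-3\right)^{2} = 9$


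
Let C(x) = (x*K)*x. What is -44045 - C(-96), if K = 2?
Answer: -62477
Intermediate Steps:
C(x) = 2*x**2 (C(x) = (x*2)*x = (2*x)*x = 2*x**2)
-44045 - C(-96) = -44045 - 2*(-96)**2 = -44045 - 2*9216 = -44045 - 1*18432 = -44045 - 18432 = -62477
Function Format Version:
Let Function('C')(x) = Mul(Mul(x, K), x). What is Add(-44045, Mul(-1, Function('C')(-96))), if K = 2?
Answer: -62477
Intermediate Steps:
Function('C')(x) = Mul(2, Pow(x, 2)) (Function('C')(x) = Mul(Mul(x, 2), x) = Mul(Mul(2, x), x) = Mul(2, Pow(x, 2)))
Add(-44045, Mul(-1, Function('C')(-96))) = Add(-44045, Mul(-1, Mul(2, Pow(-96, 2)))) = Add(-44045, Mul(-1, Mul(2, 9216))) = Add(-44045, Mul(-1, 18432)) = Add(-44045, -18432) = -62477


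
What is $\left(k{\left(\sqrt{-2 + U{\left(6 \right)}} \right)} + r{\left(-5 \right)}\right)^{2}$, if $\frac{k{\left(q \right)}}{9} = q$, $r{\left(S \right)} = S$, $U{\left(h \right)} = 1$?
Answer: $\left(5 - 9 i\right)^{2} \approx -56.0 - 90.0 i$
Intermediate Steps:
$k{\left(q \right)} = 9 q$
$\left(k{\left(\sqrt{-2 + U{\left(6 \right)}} \right)} + r{\left(-5 \right)}\right)^{2} = \left(9 \sqrt{-2 + 1} - 5\right)^{2} = \left(9 \sqrt{-1} - 5\right)^{2} = \left(9 i - 5\right)^{2} = \left(-5 + 9 i\right)^{2}$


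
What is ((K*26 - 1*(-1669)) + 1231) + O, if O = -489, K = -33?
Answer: 1553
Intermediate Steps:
((K*26 - 1*(-1669)) + 1231) + O = ((-33*26 - 1*(-1669)) + 1231) - 489 = ((-858 + 1669) + 1231) - 489 = (811 + 1231) - 489 = 2042 - 489 = 1553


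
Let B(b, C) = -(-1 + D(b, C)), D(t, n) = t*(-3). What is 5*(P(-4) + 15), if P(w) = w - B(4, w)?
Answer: -10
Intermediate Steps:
D(t, n) = -3*t
B(b, C) = 1 + 3*b (B(b, C) = -(-1 - 3*b) = 1 + 3*b)
P(w) = -13 + w (P(w) = w - (1 + 3*4) = w - (1 + 12) = w - 1*13 = w - 13 = -13 + w)
5*(P(-4) + 15) = 5*((-13 - 4) + 15) = 5*(-17 + 15) = 5*(-2) = -10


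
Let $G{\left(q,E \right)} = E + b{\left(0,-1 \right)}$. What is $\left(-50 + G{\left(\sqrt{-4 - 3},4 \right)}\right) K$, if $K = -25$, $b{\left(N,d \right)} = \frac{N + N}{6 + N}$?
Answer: $1150$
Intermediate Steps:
$b{\left(N,d \right)} = \frac{2 N}{6 + N}$
$G{\left(q,E \right)} = E$ ($G{\left(q,E \right)} = E + 2 \cdot 0 \frac{1}{6 + 0} = E + 2 \cdot 0 \cdot \frac{1}{6} = E + 0 = E$)
$\left(-50 + G{\left(\sqrt{-4 - 3},4 \right)}\right) K = \left(-50 + 4\right) \left(-25\right) = \left(-46\right) \left(-25\right) = 1150$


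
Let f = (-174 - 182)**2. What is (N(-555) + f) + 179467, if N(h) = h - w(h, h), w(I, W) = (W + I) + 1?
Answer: 306757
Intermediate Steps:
f = 126736 (f = (-356)**2 = 126736)
w(I, W) = 1 + I + W (w(I, W) = (I + W) + 1 = 1 + I + W)
N(h) = -1 - h (N(h) = h - (1 + h + h) = h - (1 + 2*h) = h + (-1 - 2*h) = -1 - h)
(N(-555) + f) + 179467 = ((-1 - 1*(-555)) + 126736) + 179467 = ((-1 + 555) + 126736) + 179467 = (554 + 126736) + 179467 = 127290 + 179467 = 306757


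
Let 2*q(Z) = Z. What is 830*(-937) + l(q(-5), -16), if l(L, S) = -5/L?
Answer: -777708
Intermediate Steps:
q(Z) = Z/2
830*(-937) + l(q(-5), -16) = 830*(-937) - 5/((½)*(-5)) = -777710 - 5/(-5/2) = -777710 - 5*(-⅖) = -777710 + 2 = -777708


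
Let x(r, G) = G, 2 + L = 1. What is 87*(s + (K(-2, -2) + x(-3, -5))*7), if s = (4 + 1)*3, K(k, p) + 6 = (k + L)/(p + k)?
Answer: -19749/4 ≈ -4937.3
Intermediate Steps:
L = -1 (L = -2 + 1 = -1)
K(k, p) = -6 + (-1 + k)/(k + p) (K(k, p) = -6 + (k - 1)/(p + k) = -6 + (-1 + k)/(k + p))
s = 15 (s = 5*3 = 15)
87*(s + (K(-2, -2) + x(-3, -5))*7) = 87*(15 + ((-1 - 6*(-2) - 5*(-2))/(-2 - 2) - 5)*7) = 87*(15 + ((-1 + 12 + 10)/(-4) - 5)*7) = 87*(15 + (-¼*21 - 5)*7) = 87*(15 + (-21/4 - 5)*7) = 87*(15 - 41/4*7) = 87*(15 - 287/4) = 87*(-227/4) = -19749/4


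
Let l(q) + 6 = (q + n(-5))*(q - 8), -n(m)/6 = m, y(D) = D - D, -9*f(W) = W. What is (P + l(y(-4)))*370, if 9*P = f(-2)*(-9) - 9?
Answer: -823250/9 ≈ -91472.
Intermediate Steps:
f(W) = -W/9
y(D) = 0
n(m) = -6*m
P = -11/9 (P = (-⅑*(-2)*(-9) - 9)/9 = ((2/9)*(-9) - 9)/9 = (-2 - 9)/9 = (⅑)*(-11) = -11/9 ≈ -1.2222)
l(q) = -6 + (-8 + q)*(30 + q) (l(q) = -6 + (q - 6*(-5))*(q - 8) = -6 + (q + 30)*(-8 + q) = -6 + (30 + q)*(-8 + q) = -6 + (-8 + q)*(30 + q))
(P + l(y(-4)))*370 = (-11/9 + (-246 + 0² + 22*0))*370 = (-11/9 + (-246 + 0 + 0))*370 = (-11/9 - 246)*370 = -2225/9*370 = -823250/9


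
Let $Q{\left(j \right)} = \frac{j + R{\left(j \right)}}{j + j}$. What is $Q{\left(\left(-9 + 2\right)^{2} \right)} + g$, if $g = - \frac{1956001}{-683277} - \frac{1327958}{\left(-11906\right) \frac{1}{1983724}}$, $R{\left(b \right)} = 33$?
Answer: $\frac{6299853364215249718}{28472835867} \approx 2.2126 \cdot 10^{8}$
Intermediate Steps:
$Q{\left(j \right)} = \frac{33 + j}{2 j}$ ($Q{\left(j \right)} = \frac{j + 33}{j + j} = \frac{33 + j}{2 j}$)
$g = \frac{899979048627291445}{4067547981}$ ($g = \left(-1956001\right) \left(- \frac{1}{683277}\right) - \frac{1327958}{\left(-11906\right) \frac{1}{1983724}} = \frac{1956001}{683277} - \frac{1327958}{- \frac{5953}{991862}} = \frac{1956001}{683277} - - \frac{1317151077796}{5953} = \frac{1956001}{683277} + \frac{1317151077796}{5953} = \frac{899979048627291445}{4067547981} \approx 2.2126 \cdot 10^{8}$)
$Q{\left(\left(-9 + 2\right)^{2} \right)} + g = \frac{33 + \left(-9 + 2\right)^{2}}{2 \left(-9 + 2\right)^{2}} + \frac{899979048627291445}{4067547981} = \frac{33 + \left(-7\right)^{2}}{2 \left(-7\right)^{2}} + \frac{899979048627291445}{4067547981} = \frac{33 + 49}{2 \cdot 49} + \frac{899979048627291445}{4067547981} = \frac{1}{2} \cdot \frac{1}{49} \cdot 82 + \frac{899979048627291445}{4067547981} = \frac{41}{49} + \frac{899979048627291445}{4067547981} = \frac{6299853364215249718}{28472835867}$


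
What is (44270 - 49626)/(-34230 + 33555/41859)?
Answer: 74732268/477600005 ≈ 0.15647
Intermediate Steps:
(44270 - 49626)/(-34230 + 33555/41859) = -5356/(-34230 + 33555*(1/41859)) = -5356/(-34230 + 11185/13953) = -5356/(-477600005/13953) = -5356*(-13953/477600005) = 74732268/477600005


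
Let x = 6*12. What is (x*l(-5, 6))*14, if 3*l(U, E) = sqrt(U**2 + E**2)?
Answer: 336*sqrt(61) ≈ 2624.2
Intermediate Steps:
x = 72
l(U, E) = sqrt(E**2 + U**2)/3 (l(U, E) = sqrt(U**2 + E**2)/3 = sqrt(E**2 + U**2)/3)
(x*l(-5, 6))*14 = (72*(sqrt(6**2 + (-5)**2)/3))*14 = (72*(sqrt(36 + 25)/3))*14 = (72*(sqrt(61)/3))*14 = (24*sqrt(61))*14 = 336*sqrt(61)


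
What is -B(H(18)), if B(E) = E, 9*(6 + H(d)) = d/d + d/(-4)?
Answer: 115/18 ≈ 6.3889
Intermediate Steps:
H(d) = -53/9 - d/36 (H(d) = -6 + (d/d + d/(-4))/9 = -6 + (1 + d*(-¼))/9 = -6 + (1 - d/4)/9 = -6 + (⅑ - d/36) = -53/9 - d/36)
-B(H(18)) = -(-53/9 - 1/36*18) = -(-53/9 - ½) = -1*(-115/18) = 115/18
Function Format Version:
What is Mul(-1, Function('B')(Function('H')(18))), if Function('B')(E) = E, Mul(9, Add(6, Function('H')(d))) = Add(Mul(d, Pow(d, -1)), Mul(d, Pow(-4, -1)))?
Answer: Rational(115, 18) ≈ 6.3889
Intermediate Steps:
Function('H')(d) = Add(Rational(-53, 9), Mul(Rational(-1, 36), d)) (Function('H')(d) = Add(-6, Mul(Rational(1, 9), Add(Mul(d, Pow(d, -1)), Mul(d, Pow(-4, -1))))) = Add(-6, Mul(Rational(1, 9), Add(1, Mul(d, Rational(-1, 4))))) = Add(-6, Mul(Rational(1, 9), Add(1, Mul(Rational(-1, 4), d)))) = Add(-6, Add(Rational(1, 9), Mul(Rational(-1, 36), d))) = Add(Rational(-53, 9), Mul(Rational(-1, 36), d)))
Mul(-1, Function('B')(Function('H')(18))) = Mul(-1, Add(Rational(-53, 9), Mul(Rational(-1, 36), 18))) = Mul(-1, Add(Rational(-53, 9), Rational(-1, 2))) = Mul(-1, Rational(-115, 18)) = Rational(115, 18)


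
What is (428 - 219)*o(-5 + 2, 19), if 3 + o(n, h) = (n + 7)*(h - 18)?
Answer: 209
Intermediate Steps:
o(n, h) = -3 + (-18 + h)*(7 + n) (o(n, h) = -3 + (n + 7)*(h - 18) = -3 + (7 + n)*(-18 + h) = -3 + (-18 + h)*(7 + n))
(428 - 219)*o(-5 + 2, 19) = (428 - 219)*(-129 - 18*(-5 + 2) + 7*19 + 19*(-5 + 2)) = 209*(-129 - 18*(-3) + 133 + 19*(-3)) = 209*(-129 + 54 + 133 - 57) = 209*1 = 209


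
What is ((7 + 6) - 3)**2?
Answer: 100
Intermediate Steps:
((7 + 6) - 3)**2 = (13 - 3)**2 = 10**2 = 100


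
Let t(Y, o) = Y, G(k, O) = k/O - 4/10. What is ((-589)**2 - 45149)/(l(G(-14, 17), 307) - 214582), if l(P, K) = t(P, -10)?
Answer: -12825310/9119787 ≈ -1.4063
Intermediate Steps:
G(k, O) = -2/5 + k/O (G(k, O) = k/O - 4*1/10 = k/O - 2/5 = -2/5 + k/O)
l(P, K) = P
((-589)**2 - 45149)/(l(G(-14, 17), 307) - 214582) = ((-589)**2 - 45149)/((-2/5 - 14/17) - 214582) = (346921 - 45149)/((-2/5 - 14*1/17) - 214582) = 301772/((-2/5 - 14/17) - 214582) = 301772/(-104/85 - 214582) = 301772/(-18239574/85) = 301772*(-85/18239574) = -12825310/9119787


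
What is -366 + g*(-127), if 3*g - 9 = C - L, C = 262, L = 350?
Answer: 8935/3 ≈ 2978.3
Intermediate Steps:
g = -79/3 (g = 3 + (262 - 1*350)/3 = 3 + (262 - 350)/3 = 3 + (⅓)*(-88) = 3 - 88/3 = -79/3 ≈ -26.333)
-366 + g*(-127) = -366 - 79/3*(-127) = -366 + 10033/3 = 8935/3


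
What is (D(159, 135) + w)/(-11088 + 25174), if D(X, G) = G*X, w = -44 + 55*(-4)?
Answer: 21201/14086 ≈ 1.5051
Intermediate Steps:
w = -264 (w = -44 - 220 = -264)
(D(159, 135) + w)/(-11088 + 25174) = (135*159 - 264)/(-11088 + 25174) = (21465 - 264)/14086 = 21201*(1/14086) = 21201/14086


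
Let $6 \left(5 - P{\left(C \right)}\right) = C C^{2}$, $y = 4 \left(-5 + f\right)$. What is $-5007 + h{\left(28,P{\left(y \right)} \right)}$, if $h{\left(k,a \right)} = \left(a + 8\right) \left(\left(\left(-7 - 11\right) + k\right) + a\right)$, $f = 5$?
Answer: $-4812$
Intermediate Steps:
$y = 0$ ($y = 4 \left(-5 + 5\right) = 4 \cdot 0 = 0$)
$P{\left(C \right)} = 5 - \frac{C^{3}}{6}$ ($P{\left(C \right)} = 5 - \frac{C C^{2}}{6} = 5 - \frac{C^{3}}{6}$)
$h{\left(k,a \right)} = \left(8 + a\right) \left(-18 + a + k\right)$ ($h{\left(k,a \right)} = \left(8 + a\right) \left(\left(-18 + k\right) + a\right) = \left(8 + a\right) \left(-18 + a + k\right)$)
$-5007 + h{\left(28,P{\left(y \right)} \right)} = -5007 + \left(-144 + \left(5 - \frac{0^{3}}{6}\right)^{2} - 10 \left(5 - \frac{0^{3}}{6}\right) + 8 \cdot 28 + \left(5 - \frac{0^{3}}{6}\right) 28\right) = -5007 + \left(-144 + \left(5 - 0\right)^{2} - 10 \left(5 - 0\right) + 224 + \left(5 - 0\right) 28\right) = -5007 + \left(-144 + \left(5 + 0\right)^{2} - 10 \left(5 + 0\right) + 224 + \left(5 + 0\right) 28\right) = -5007 + \left(-144 + 5^{2} - 50 + 224 + 5 \cdot 28\right) = -5007 + \left(-144 + 25 - 50 + 224 + 140\right) = -5007 + 195 = -4812$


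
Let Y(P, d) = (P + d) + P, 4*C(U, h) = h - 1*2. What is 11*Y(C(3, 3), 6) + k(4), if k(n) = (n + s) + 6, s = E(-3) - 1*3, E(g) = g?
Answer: 151/2 ≈ 75.500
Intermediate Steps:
s = -6 (s = -3 - 1*3 = -3 - 3 = -6)
C(U, h) = -½ + h/4 (C(U, h) = (h - 1*2)/4 = (h - 2)/4 = (-2 + h)/4 = -½ + h/4)
k(n) = n (k(n) = (n - 6) + 6 = (-6 + n) + 6 = n)
Y(P, d) = d + 2*P
11*Y(C(3, 3), 6) + k(4) = 11*(6 + 2*(-½ + (¼)*3)) + 4 = 11*(6 + 2*(-½ + ¾)) + 4 = 11*(6 + 2*(¼)) + 4 = 11*(6 + ½) + 4 = 11*(13/2) + 4 = 143/2 + 4 = 151/2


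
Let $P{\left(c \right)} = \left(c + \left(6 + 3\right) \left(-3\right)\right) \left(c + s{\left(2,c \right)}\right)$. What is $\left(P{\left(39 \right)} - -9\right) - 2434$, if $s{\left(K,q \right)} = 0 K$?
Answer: $-1957$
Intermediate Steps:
$s{\left(K,q \right)} = 0$
$P{\left(c \right)} = c \left(-27 + c\right)$ ($P{\left(c \right)} = \left(c + \left(6 + 3\right) \left(-3\right)\right) \left(c + 0\right) = \left(c + 9 \left(-3\right)\right) c = \left(c - 27\right) c = \left(-27 + c\right) c = c \left(-27 + c\right)$)
$\left(P{\left(39 \right)} - -9\right) - 2434 = \left(39 \left(-27 + 39\right) - -9\right) - 2434 = \left(39 \cdot 12 + \left(12 - 3\right)\right) - 2434 = \left(468 + 9\right) - 2434 = 477 - 2434 = -1957$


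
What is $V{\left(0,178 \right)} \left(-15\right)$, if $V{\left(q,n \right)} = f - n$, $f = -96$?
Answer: $4110$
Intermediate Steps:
$V{\left(q,n \right)} = -96 - n$
$V{\left(0,178 \right)} \left(-15\right) = \left(-96 - 178\right) \left(-15\right) = \left(-274\right) \left(-15\right) = 4110$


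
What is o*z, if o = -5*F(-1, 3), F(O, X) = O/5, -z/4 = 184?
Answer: -736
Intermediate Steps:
z = -736 (z = -4*184 = -736)
F(O, X) = O/5 (F(O, X) = O*(⅕) = O/5)
o = 1 (o = -(-1) = -5*(-⅕) = 1)
o*z = 1*(-736) = -736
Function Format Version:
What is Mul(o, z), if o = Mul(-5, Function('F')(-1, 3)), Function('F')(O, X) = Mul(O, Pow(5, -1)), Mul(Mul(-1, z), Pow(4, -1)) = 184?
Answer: -736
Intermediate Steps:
z = -736 (z = Mul(-4, 184) = -736)
Function('F')(O, X) = Mul(Rational(1, 5), O) (Function('F')(O, X) = Mul(O, Rational(1, 5)) = Mul(Rational(1, 5), O))
o = 1 (o = Mul(-5, Mul(Rational(1, 5), -1)) = Mul(-5, Rational(-1, 5)) = 1)
Mul(o, z) = Mul(1, -736) = -736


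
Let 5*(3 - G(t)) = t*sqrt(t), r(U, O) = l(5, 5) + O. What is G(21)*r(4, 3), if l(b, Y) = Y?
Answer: 24 - 168*sqrt(21)/5 ≈ -129.97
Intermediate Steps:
r(U, O) = 5 + O
G(t) = 3 - t**(3/2)/5 (G(t) = 3 - t*sqrt(t)/5 = 3 - t**(3/2)/5)
G(21)*r(4, 3) = (3 - 21*sqrt(21)/5)*(5 + 3) = (3 - 21*sqrt(21)/5)*8 = 24 - 168*sqrt(21)/5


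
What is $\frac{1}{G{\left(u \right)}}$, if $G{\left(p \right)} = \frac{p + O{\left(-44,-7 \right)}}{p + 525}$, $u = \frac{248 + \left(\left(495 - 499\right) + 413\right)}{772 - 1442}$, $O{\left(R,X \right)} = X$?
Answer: $- \frac{351093}{5347} \approx -65.662$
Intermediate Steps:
$u = - \frac{657}{670}$ ($u = \frac{248 + \left(-4 + 413\right)}{-670} = \left(248 + 409\right) \left(- \frac{1}{670}\right) = 657 \left(- \frac{1}{670}\right) = - \frac{657}{670} \approx -0.9806$)
$G{\left(p \right)} = \frac{-7 + p}{525 + p}$ ($G{\left(p \right)} = \frac{p - 7}{p + 525} = \frac{-7 + p}{525 + p}$)
$\frac{1}{G{\left(u \right)}} = \frac{1}{\frac{1}{525 - \frac{657}{670}} \left(-7 - \frac{657}{670}\right)} = \frac{1}{\frac{1}{\frac{351093}{670}} \left(- \frac{5347}{670}\right)} = \frac{1}{\frac{670}{351093} \left(- \frac{5347}{670}\right)} = \frac{1}{- \frac{5347}{351093}} = - \frac{351093}{5347}$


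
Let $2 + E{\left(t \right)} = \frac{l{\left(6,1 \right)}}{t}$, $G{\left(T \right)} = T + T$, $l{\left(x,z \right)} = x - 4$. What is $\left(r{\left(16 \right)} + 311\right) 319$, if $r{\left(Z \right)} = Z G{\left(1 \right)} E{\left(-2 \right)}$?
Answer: $68585$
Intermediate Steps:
$l{\left(x,z \right)} = -4 + x$
$G{\left(T \right)} = 2 T$
$E{\left(t \right)} = -2 + \frac{2}{t}$ ($E{\left(t \right)} = -2 + \frac{-4 + 6}{t} = -2 + \frac{2}{t}$)
$r{\left(Z \right)} = - 6 Z$ ($r{\left(Z \right)} = Z 2 \cdot 1 \left(-2 + \frac{2}{-2}\right) = Z 2 \left(-2 + 2 \left(- \frac{1}{2}\right)\right) = 2 Z \left(-2 - 1\right) = 2 Z \left(-3\right) = - 6 Z$)
$\left(r{\left(16 \right)} + 311\right) 319 = \left(\left(-6\right) 16 + 311\right) 319 = \left(-96 + 311\right) 319 = 215 \cdot 319 = 68585$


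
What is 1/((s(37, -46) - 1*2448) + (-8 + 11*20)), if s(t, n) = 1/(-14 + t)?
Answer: -23/51427 ≈ -0.00044724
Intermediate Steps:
1/((s(37, -46) - 1*2448) + (-8 + 11*20)) = 1/((1/(-14 + 37) - 1*2448) + (-8 + 11*20)) = 1/((1/23 - 2448) + (-8 + 220)) = 1/((1/23 - 2448) + 212) = 1/(-56303/23 + 212) = 1/(-51427/23) = -23/51427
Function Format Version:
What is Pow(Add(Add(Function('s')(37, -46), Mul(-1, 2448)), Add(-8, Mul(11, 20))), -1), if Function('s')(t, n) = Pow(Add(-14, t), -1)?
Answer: Rational(-23, 51427) ≈ -0.00044724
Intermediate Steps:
Pow(Add(Add(Function('s')(37, -46), Mul(-1, 2448)), Add(-8, Mul(11, 20))), -1) = Pow(Add(Add(Pow(Add(-14, 37), -1), Mul(-1, 2448)), Add(-8, Mul(11, 20))), -1) = Pow(Add(Add(Pow(23, -1), -2448), Add(-8, 220)), -1) = Pow(Add(Add(Rational(1, 23), -2448), 212), -1) = Pow(Add(Rational(-56303, 23), 212), -1) = Pow(Rational(-51427, 23), -1) = Rational(-23, 51427)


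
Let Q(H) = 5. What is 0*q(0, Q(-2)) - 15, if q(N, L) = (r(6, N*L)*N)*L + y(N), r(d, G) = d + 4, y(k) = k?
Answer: -15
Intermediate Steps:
r(d, G) = 4 + d
q(N, L) = N + 10*L*N (q(N, L) = ((4 + 6)*N)*L + N = (10*N)*L + N = 10*L*N + N = N + 10*L*N)
0*q(0, Q(-2)) - 15 = 0*(0*(1 + 10*5)) - 15 = 0*(0*(1 + 50)) - 15 = 0*(0*51) - 15 = 0*0 - 15 = 0 - 15 = -15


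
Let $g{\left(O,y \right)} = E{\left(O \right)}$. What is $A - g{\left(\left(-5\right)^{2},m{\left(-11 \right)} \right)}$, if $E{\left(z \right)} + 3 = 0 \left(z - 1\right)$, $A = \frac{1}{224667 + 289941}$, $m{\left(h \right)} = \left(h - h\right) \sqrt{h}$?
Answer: $\frac{1543825}{514608} \approx 3.0$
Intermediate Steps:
$m{\left(h \right)} = 0$ ($m{\left(h \right)} = 0 \sqrt{h} = 0$)
$A = \frac{1}{514608} \approx 1.9432 \cdot 10^{-6}$
$E{\left(z \right)} = -3$ ($E{\left(z \right)} = -3 + 0 \left(z - 1\right) = -3 + 0 \left(-1 + z\right) = -3 + 0 = -3$)
$g{\left(O,y \right)} = -3$
$A - g{\left(\left(-5\right)^{2},m{\left(-11 \right)} \right)} = \frac{1}{514608} - -3 = \frac{1}{514608} + 3 = \frac{1543825}{514608}$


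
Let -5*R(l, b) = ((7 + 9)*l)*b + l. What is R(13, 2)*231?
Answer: -99099/5 ≈ -19820.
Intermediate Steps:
R(l, b) = -l/5 - 16*b*l/5 (R(l, b) = -(((7 + 9)*l)*b + l)/5 = -((16*l)*b + l)/5 = -(16*b*l + l)/5 = -(l + 16*b*l)/5 = -l/5 - 16*b*l/5)
R(13, 2)*231 = -⅕*13*(1 + 16*2)*231 = -⅕*13*(1 + 32)*231 = -⅕*13*33*231 = -429/5*231 = -99099/5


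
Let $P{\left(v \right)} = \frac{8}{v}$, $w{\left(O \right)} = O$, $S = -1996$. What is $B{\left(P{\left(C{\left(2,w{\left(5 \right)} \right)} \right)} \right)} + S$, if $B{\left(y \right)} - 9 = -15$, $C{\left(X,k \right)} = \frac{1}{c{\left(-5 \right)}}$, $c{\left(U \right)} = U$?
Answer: $-2002$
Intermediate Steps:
$C{\left(X,k \right)} = - \frac{1}{5}$ ($C{\left(X,k \right)} = \frac{1}{-5} = - \frac{1}{5}$)
$B{\left(y \right)} = -6$ ($B{\left(y \right)} = 9 - 15 = -6$)
$B{\left(P{\left(C{\left(2,w{\left(5 \right)} \right)} \right)} \right)} + S = -6 - 1996 = -2002$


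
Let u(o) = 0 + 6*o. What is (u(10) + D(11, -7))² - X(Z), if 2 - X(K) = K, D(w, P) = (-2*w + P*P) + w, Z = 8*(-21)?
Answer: 9434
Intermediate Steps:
Z = -168
D(w, P) = P² - w (D(w, P) = (-2*w + P²) + w = (P² - 2*w) + w = P² - w)
u(o) = 6*o
X(K) = 2 - K
(u(10) + D(11, -7))² - X(Z) = (6*10 + ((-7)² - 1*11))² - (2 - 1*(-168)) = (60 + (49 - 11))² - (2 + 168) = (60 + 38)² - 1*170 = 98² - 170 = 9604 - 170 = 9434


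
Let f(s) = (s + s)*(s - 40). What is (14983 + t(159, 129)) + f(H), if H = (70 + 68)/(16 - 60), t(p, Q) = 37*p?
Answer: 5115053/242 ≈ 21137.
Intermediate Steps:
H = -69/22 (H = 138/(-44) = 138*(-1/44) = -69/22 ≈ -3.1364)
f(s) = 2*s*(-40 + s) (f(s) = (2*s)*(-40 + s) = 2*s*(-40 + s))
(14983 + t(159, 129)) + f(H) = (14983 + 37*159) + 2*(-69/22)*(-40 - 69/22) = (14983 + 5883) + 2*(-69/22)*(-949/22) = 20866 + 65481/242 = 5115053/242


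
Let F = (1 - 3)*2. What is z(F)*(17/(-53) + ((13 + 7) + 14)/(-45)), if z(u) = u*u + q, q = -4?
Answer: -10268/795 ≈ -12.916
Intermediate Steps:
F = -4 (F = -2*2 = -4)
z(u) = -4 + u² (z(u) = u*u - 4 = u² - 4 = -4 + u²)
z(F)*(17/(-53) + ((13 + 7) + 14)/(-45)) = (-4 + (-4)²)*(17/(-53) + ((13 + 7) + 14)/(-45)) = (-4 + 16)*(17*(-1/53) + (20 + 14)*(-1/45)) = 12*(-17/53 + 34*(-1/45)) = 12*(-17/53 - 34/45) = 12*(-2567/2385) = -10268/795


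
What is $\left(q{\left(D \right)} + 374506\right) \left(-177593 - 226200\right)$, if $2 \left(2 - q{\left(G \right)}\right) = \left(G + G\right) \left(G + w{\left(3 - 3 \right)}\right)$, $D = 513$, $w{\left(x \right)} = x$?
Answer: $-44957908827$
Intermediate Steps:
$q{\left(G \right)} = 2 - G^{2}$ ($q{\left(G \right)} = 2 - \frac{\left(G + G\right) \left(G + \left(3 - 3\right)\right)}{2} = 2 - \frac{2 G \left(G + 0\right)}{2} = 2 - \frac{2 G G}{2} = 2 - \frac{2 G^{2}}{2} = 2 - G^{2}$)
$\left(q{\left(D \right)} + 374506\right) \left(-177593 - 226200\right) = \left(\left(2 - 513^{2}\right) + 374506\right) \left(-177593 - 226200\right) = \left(\left(2 - 263169\right) + 374506\right) \left(-403793\right) = \left(-263167 + 374506\right) \left(-403793\right) = 111339 \left(-403793\right) = -44957908827$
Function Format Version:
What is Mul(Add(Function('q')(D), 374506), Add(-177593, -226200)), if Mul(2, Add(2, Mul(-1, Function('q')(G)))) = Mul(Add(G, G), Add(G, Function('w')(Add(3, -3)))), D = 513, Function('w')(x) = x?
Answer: -44957908827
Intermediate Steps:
Function('q')(G) = Add(2, Mul(-1, Pow(G, 2))) (Function('q')(G) = Add(2, Mul(Rational(-1, 2), Mul(Add(G, G), Add(G, Add(3, -3))))) = Add(2, Mul(Rational(-1, 2), Mul(Mul(2, G), Add(G, 0)))) = Add(2, Mul(Rational(-1, 2), Mul(Mul(2, G), G))) = Add(2, Mul(Rational(-1, 2), Mul(2, Pow(G, 2)))) = Add(2, Mul(-1, Pow(G, 2))))
Mul(Add(Function('q')(D), 374506), Add(-177593, -226200)) = Mul(Add(Add(2, Mul(-1, Pow(513, 2))), 374506), Add(-177593, -226200)) = Mul(Add(Add(2, Mul(-1, 263169)), 374506), -403793) = Mul(Add(Add(2, -263169), 374506), -403793) = Mul(Add(-263167, 374506), -403793) = Mul(111339, -403793) = -44957908827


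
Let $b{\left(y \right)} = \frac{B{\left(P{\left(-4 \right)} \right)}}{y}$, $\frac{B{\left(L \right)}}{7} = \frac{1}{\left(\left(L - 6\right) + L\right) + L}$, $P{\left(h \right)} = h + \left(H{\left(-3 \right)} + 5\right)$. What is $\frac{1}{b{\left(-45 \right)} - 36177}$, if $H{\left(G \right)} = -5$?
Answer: $- \frac{810}{29303363} \approx -2.7642 \cdot 10^{-5}$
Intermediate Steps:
$P{\left(h \right)} = h$ ($P{\left(h \right)} = h + \left(-5 + 5\right) = h + 0 = h$)
$B{\left(L \right)} = \frac{7}{-6 + 3 L}$ ($B{\left(L \right)} = \frac{7}{\left(\left(L - 6\right) + L\right) + L} = \frac{7}{\left(\left(-6 + L\right) + L\right) + L} = \frac{7}{\left(-6 + 2 L\right) + L} = \frac{7}{-6 + 3 L}$)
$b{\left(y \right)} = - \frac{7}{18 y}$ ($b{\left(y \right)} = \frac{\frac{7}{3} \frac{1}{-2 - 4}}{y} = \frac{\frac{7}{3} \frac{1}{-6}}{y} = \frac{\frac{7}{3} \left(- \frac{1}{6}\right)}{y} = - \frac{7}{18 y}$)
$\frac{1}{b{\left(-45 \right)} - 36177} = \frac{1}{- \frac{7}{18 \left(-45\right)} - 36177} = \frac{1}{\left(- \frac{7}{18}\right) \left(- \frac{1}{45}\right) - 36177} = \frac{1}{\frac{7}{810} - 36177} = \frac{1}{- \frac{29303363}{810}} = - \frac{810}{29303363}$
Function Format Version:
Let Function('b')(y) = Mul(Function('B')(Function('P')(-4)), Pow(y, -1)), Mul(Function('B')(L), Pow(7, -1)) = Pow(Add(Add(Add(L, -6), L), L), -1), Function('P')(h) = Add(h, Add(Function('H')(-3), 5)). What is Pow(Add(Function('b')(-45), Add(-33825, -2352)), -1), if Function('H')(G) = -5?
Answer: Rational(-810, 29303363) ≈ -2.7642e-5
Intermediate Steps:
Function('P')(h) = h (Function('P')(h) = Add(h, Add(-5, 5)) = Add(h, 0) = h)
Function('B')(L) = Mul(7, Pow(Add(-6, Mul(3, L)), -1)) (Function('B')(L) = Mul(7, Pow(Add(Add(Add(L, -6), L), L), -1)) = Mul(7, Pow(Add(Add(Add(-6, L), L), L), -1)) = Mul(7, Pow(Add(Add(-6, Mul(2, L)), L), -1)) = Mul(7, Pow(Add(-6, Mul(3, L)), -1)))
Function('b')(y) = Mul(Rational(-7, 18), Pow(y, -1)) (Function('b')(y) = Mul(Mul(Rational(7, 3), Pow(Add(-2, -4), -1)), Pow(y, -1)) = Mul(Mul(Rational(7, 3), Pow(-6, -1)), Pow(y, -1)) = Mul(Mul(Rational(7, 3), Rational(-1, 6)), Pow(y, -1)) = Mul(Rational(-7, 18), Pow(y, -1)))
Pow(Add(Function('b')(-45), Add(-33825, -2352)), -1) = Pow(Add(Mul(Rational(-7, 18), Pow(-45, -1)), Add(-33825, -2352)), -1) = Pow(Add(Mul(Rational(-7, 18), Rational(-1, 45)), -36177), -1) = Pow(Add(Rational(7, 810), -36177), -1) = Pow(Rational(-29303363, 810), -1) = Rational(-810, 29303363)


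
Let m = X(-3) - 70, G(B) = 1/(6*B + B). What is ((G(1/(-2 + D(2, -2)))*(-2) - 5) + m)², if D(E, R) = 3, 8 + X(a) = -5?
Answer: 381924/49 ≈ 7794.4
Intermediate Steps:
X(a) = -13 (X(a) = -8 - 5 = -13)
G(B) = 1/(7*B)
m = -83 (m = -13 - 70 = -83)
((G(1/(-2 + D(2, -2)))*(-2) - 5) + m)² = (((1/(7*(1/(-2 + 3))))*(-2) - 5) - 83)² = (((1/(7*(1/1)))*(-2) - 5) - 83)² = ((((⅐)/1)*(-2) - 5) - 83)² = ((((⅐)*1)*(-2) - 5) - 83)² = (((⅐)*(-2) - 5) - 83)² = ((-2/7 - 5) - 83)² = (-37/7 - 83)² = (-618/7)² = 381924/49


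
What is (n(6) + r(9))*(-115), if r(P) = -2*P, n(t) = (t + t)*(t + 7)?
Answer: -15870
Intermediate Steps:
n(t) = 2*t*(7 + t) (n(t) = (2*t)*(7 + t) = 2*t*(7 + t))
(n(6) + r(9))*(-115) = (2*6*(7 + 6) - 2*9)*(-115) = (2*6*13 - 18)*(-115) = (156 - 18)*(-115) = 138*(-115) = -15870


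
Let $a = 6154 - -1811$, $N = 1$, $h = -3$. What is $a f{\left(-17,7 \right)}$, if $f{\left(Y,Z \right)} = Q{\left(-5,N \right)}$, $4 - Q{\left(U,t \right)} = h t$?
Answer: $55755$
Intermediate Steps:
$Q{\left(U,t \right)} = 4 + 3 t$ ($Q{\left(U,t \right)} = 4 - - 3 t = 4 + 3 t$)
$f{\left(Y,Z \right)} = 7$ ($f{\left(Y,Z \right)} = 4 + 3 \cdot 1 = 4 + 3 = 7$)
$a = 7965$ ($a = 6154 + 1811 = 7965$)
$a f{\left(-17,7 \right)} = 7965 \cdot 7 = 55755$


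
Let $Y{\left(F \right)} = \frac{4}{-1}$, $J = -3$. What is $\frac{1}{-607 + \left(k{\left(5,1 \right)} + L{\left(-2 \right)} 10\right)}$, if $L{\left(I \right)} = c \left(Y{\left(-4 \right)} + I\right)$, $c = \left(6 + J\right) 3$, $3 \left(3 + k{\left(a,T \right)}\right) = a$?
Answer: $- \frac{3}{3445} \approx -0.00087083$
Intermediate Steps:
$Y{\left(F \right)} = -4$ ($Y{\left(F \right)} = 4 \left(-1\right) = -4$)
$k{\left(a,T \right)} = -3 + \frac{a}{3}$
$c = 9$ ($c = \left(6 - 3\right) 3 = 3 \cdot 3 = 9$)
$L{\left(I \right)} = -36 + 9 I$ ($L{\left(I \right)} = 9 \left(-4 + I\right) = -36 + 9 I$)
$\frac{1}{-607 + \left(k{\left(5,1 \right)} + L{\left(-2 \right)} 10\right)} = \frac{1}{-607 + \left(\left(-3 + \frac{1}{3} \cdot 5\right) + \left(-36 + 9 \left(-2\right)\right) 10\right)} = \frac{1}{-607 + \left(\left(-3 + \frac{5}{3}\right) + \left(-36 - 18\right) 10\right)} = \frac{1}{-607 - \frac{1624}{3}} = \frac{1}{- \frac{3445}{3}} = - \frac{3}{3445}$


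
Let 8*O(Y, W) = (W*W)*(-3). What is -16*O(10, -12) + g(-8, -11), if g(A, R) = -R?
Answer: 875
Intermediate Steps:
O(Y, W) = -3*W**2/8 (O(Y, W) = ((W*W)*(-3))/8 = (W**2*(-3))/8 = (-3*W**2)/8 = -3*W**2/8)
-16*O(10, -12) + g(-8, -11) = -(-6)*(-12)**2 - 1*(-11) = -(-6)*144 + 11 = -16*(-54) + 11 = 864 + 11 = 875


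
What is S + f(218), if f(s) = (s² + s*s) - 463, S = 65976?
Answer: 160561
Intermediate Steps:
f(s) = -463 + 2*s² (f(s) = (s² + s²) - 463 = 2*s² - 463 = -463 + 2*s²)
S + f(218) = 65976 + (-463 + 2*218²) = 65976 + (-463 + 2*47524) = 65976 + (-463 + 95048) = 65976 + 94585 = 160561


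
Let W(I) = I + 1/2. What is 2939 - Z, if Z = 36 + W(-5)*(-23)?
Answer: 5599/2 ≈ 2799.5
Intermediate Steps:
W(I) = 1/2 + I (W(I) = I + 1/2 = 1/2 + I)
Z = 279/2 (Z = 36 + (1/2 - 5)*(-23) = 36 - 9/2*(-23) = 36 + 207/2 = 279/2 ≈ 139.50)
2939 - Z = 2939 - 1*279/2 = 2939 - 279/2 = 5599/2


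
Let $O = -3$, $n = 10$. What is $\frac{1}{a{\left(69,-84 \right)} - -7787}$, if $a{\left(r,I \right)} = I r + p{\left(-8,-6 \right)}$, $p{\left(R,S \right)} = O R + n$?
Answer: $\frac{1}{2025} \approx 0.00049383$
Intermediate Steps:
$p{\left(R,S \right)} = 10 - 3 R$ ($p{\left(R,S \right)} = - 3 R + 10 = 10 - 3 R$)
$a{\left(r,I \right)} = 34 + I r$ ($a{\left(r,I \right)} = I r + \left(10 - -24\right) = I r + \left(10 + 24\right) = I r + 34 = 34 + I r$)
$\frac{1}{a{\left(69,-84 \right)} - -7787} = \frac{1}{\left(34 - 5796\right) - -7787} = \frac{1}{\left(34 - 5796\right) + 7787} = \frac{1}{-5762 + 7787} = \frac{1}{2025}$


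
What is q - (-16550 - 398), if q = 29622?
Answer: 46570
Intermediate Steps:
q - (-16550 - 398) = 29622 - (-16550 - 398) = 29622 - 1*(-16948) = 29622 + 16948 = 46570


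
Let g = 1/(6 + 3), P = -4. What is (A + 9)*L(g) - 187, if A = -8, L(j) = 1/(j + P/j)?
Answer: -60410/323 ≈ -187.03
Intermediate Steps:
g = 1/9 ≈ 0.11111
L(j) = 1/(j - 4/j)
(A + 9)*L(g) - 187 = (-8 + 9)*(1/(9*(-4 + (1/9)**2))) - 187 = 1*(1/(9*(-4 + 1/81))) - 187 = 1*(1/(9*(-323/81))) - 187 = 1*((1/9)*(-81/323)) - 187 = 1*(-9/323) - 187 = -9/323 - 187 = -60410/323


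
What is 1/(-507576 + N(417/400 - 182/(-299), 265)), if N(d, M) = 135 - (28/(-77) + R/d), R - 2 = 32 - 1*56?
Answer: -15191/7708328307 ≈ -1.9707e-6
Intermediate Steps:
R = -22 (R = 2 + (32 - 1*56) = 2 + (32 - 56) = 2 - 24 = -22)
N(d, M) = 1489/11 + 22/d (N(d, M) = 135 - (28/(-77) - 22/d) = 135 - (28*(-1/77) - 22/d) = 135 - (-4/11 - 22/d) = 135 + (4/11 + 22/d) = 1489/11 + 22/d)
1/(-507576 + N(417/400 - 182/(-299), 265)) = 1/(-507576 + (1489/11 + 22/(417/400 - 182/(-299)))) = 1/(-507576 + (1489/11 + 22/(417*(1/400) - 182*(-1/299)))) = 1/(-507576 + (1489/11 + 22/(417/400 + 14/23))) = 1/(-507576 + (1489/11 + 22/(15191/9200))) = 1/(-507576 + (1489/11 + 22*(9200/15191))) = 1/(-507576 + (1489/11 + 18400/1381)) = 1/(-507576 + 2258709/15191) = 1/(-7708328307/15191) = -15191/7708328307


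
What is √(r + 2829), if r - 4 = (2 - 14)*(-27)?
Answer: √3157 ≈ 56.187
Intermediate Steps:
r = 328 (r = 4 + (2 - 14)*(-27) = 4 - 12*(-27) = 4 + 324 = 328)
√(r + 2829) = √(328 + 2829) = √3157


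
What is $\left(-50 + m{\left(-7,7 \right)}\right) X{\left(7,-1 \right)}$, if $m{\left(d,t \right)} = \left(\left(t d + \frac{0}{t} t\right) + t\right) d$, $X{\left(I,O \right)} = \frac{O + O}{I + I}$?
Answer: $- \frac{244}{7} \approx -34.857$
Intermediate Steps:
$X{\left(I,O \right)} = \frac{O}{I}$ ($X{\left(I,O \right)} = \frac{2 O}{2 I} = 2 O \frac{1}{2 I} = \frac{O}{I}$)
$m{\left(d,t \right)} = d \left(t + d t\right)$ ($m{\left(d,t \right)} = \left(\left(d t + 0 t\right) + t\right) d = \left(\left(d t + 0\right) + t\right) d = \left(d t + t\right) d = \left(t + d t\right) d = d \left(t + d t\right)$)
$\left(-50 + m{\left(-7,7 \right)}\right) X{\left(7,-1 \right)} = \left(-50 - 49 \left(1 - 7\right)\right) \left(- \frac{1}{7}\right) = \left(-50 - 49 \left(-6\right)\right) \left(\left(-1\right) \frac{1}{7}\right) = \left(-50 + 294\right) \left(- \frac{1}{7}\right) = 244 \left(- \frac{1}{7}\right) = - \frac{244}{7}$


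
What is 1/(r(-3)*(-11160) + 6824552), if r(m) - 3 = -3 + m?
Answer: 1/6858032 ≈ 1.4581e-7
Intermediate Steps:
r(m) = m (r(m) = 3 + (-3 + m) = m)
1/(r(-3)*(-11160) + 6824552) = 1/(-3*(-11160) + 6824552) = 1/(33480 + 6824552) = 1/6858032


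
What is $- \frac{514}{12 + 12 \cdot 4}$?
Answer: $- \frac{257}{30} \approx -8.5667$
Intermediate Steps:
$- \frac{514}{12 + 12 \cdot 4} = - \frac{514}{12 + 48} = - \frac{514}{60} = \left(-514\right) \frac{1}{60} = - \frac{257}{30}$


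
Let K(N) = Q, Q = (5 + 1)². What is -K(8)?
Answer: -36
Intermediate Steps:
Q = 36 (Q = 6² = 36)
K(N) = 36
-K(8) = -1*36 = -36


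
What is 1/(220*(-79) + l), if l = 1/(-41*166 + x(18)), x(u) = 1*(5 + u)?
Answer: -6783/117888541 ≈ -5.7537e-5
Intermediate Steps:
x(u) = 5 + u
l = -1/6783 (l = 1/(-41*166 + (5 + 18)) = 1/(-6806 + 23) = 1/(-6783) = -1/6783 ≈ -0.00014743)
1/(220*(-79) + l) = 1/(220*(-79) - 1/6783) = 1/(-17380 - 1/6783) = 1/(-117888541/6783) = -6783/117888541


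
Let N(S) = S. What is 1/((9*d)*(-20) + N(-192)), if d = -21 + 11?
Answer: 1/1608 ≈ 0.00062189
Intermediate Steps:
d = -10
1/((9*d)*(-20) + N(-192)) = 1/((9*(-10))*(-20) - 192) = 1/(-90*(-20) - 192) = 1/(1800 - 192) = 1/1608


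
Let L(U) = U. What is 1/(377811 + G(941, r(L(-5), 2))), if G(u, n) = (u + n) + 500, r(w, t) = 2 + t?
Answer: 1/379256 ≈ 2.6367e-6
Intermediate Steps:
G(u, n) = 500 + n + u (G(u, n) = (n + u) + 500 = 500 + n + u)
1/(377811 + G(941, r(L(-5), 2))) = 1/(377811 + (500 + (2 + 2) + 941)) = 1/(377811 + (500 + 4 + 941)) = 1/(377811 + 1445) = 1/379256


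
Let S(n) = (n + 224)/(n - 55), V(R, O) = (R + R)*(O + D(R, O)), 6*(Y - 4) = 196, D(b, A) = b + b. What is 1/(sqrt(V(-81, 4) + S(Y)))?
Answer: sqrt(77384890)/1406998 ≈ 0.0062522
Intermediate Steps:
D(b, A) = 2*b
Y = 110/3 (Y = 4 + (1/6)*196 = 4 + 98/3 = 110/3 ≈ 36.667)
V(R, O) = 2*R*(O + 2*R) (V(R, O) = (R + R)*(O + 2*R) = (2*R)*(O + 2*R) = 2*R*(O + 2*R))
S(n) = (224 + n)/(-55 + n)
1/(sqrt(V(-81, 4) + S(Y))) = 1/(sqrt(2*(-81)*(4 + 2*(-81)) + (224 + 110/3)/(-55 + 110/3))) = 1/(sqrt(2*(-81)*(4 - 162) + (782/3)/(-55/3))) = 1/(sqrt(2*(-81)*(-158) - 3/55*782/3)) = 1/(sqrt(25596 - 782/55)) = 1/(sqrt(1406998/55)) = 1/(sqrt(77384890)/55) = sqrt(77384890)/1406998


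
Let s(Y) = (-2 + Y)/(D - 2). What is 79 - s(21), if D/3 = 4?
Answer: 771/10 ≈ 77.100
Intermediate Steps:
D = 12 (D = 3*4 = 12)
s(Y) = -⅕ + Y/10 (s(Y) = (-2 + Y)/(12 - 2) = (-2 + Y)/10 = (-2 + Y)*(⅒) = -⅕ + Y/10)
79 - s(21) = 79 - (-⅕ + (⅒)*21) = 79 - (-⅕ + 21/10) = 79 - 1*19/10 = 79 - 19/10 = 771/10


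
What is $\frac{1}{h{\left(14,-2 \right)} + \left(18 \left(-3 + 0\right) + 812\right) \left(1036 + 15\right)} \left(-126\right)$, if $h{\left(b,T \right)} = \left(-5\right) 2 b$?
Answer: $- \frac{7}{44251} \approx -0.00015819$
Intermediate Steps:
$h{\left(b,T \right)} = - 10 b$
$\frac{1}{h{\left(14,-2 \right)} + \left(18 \left(-3 + 0\right) + 812\right) \left(1036 + 15\right)} \left(-126\right) = \frac{1}{\left(-10\right) 14 + \left(18 \left(-3 + 0\right) + 812\right) \left(1036 + 15\right)} \left(-126\right) = \frac{1}{-140 + \left(18 \left(-3\right) + 812\right) 1051} \left(-126\right) = \frac{1}{-140 + \left(-54 + 812\right) 1051} \left(-126\right) = \frac{1}{-140 + 758 \cdot 1051} \left(-126\right) = \frac{1}{-140 + 796658} \left(-126\right) = \frac{1}{796518} \left(-126\right) = - \frac{7}{44251}$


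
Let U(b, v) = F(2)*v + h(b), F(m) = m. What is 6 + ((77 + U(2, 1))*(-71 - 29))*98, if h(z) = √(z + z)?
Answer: -793794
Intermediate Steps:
h(z) = √2*√z (h(z) = √(2*z) = √2*√z)
U(b, v) = 2*v + √2*√b
6 + ((77 + U(2, 1))*(-71 - 29))*98 = 6 + ((77 + (2*1 + √2*√2))*(-71 - 29))*98 = 6 + ((77 + (2 + 2))*(-100))*98 = 6 + ((77 + 4)*(-100))*98 = 6 + (81*(-100))*98 = 6 - 8100*98 = 6 - 793800 = -793794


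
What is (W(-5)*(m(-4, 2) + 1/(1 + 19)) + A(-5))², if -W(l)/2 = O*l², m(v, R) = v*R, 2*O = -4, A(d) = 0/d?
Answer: 632025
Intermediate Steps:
A(d) = 0
O = -2 (O = (½)*(-4) = -2)
m(v, R) = R*v
W(l) = 4*l² (W(l) = -(-4)*l² = 4*l²)
(W(-5)*(m(-4, 2) + 1/(1 + 19)) + A(-5))² = ((4*(-5)²)*(2*(-4) + 1/(1 + 19)) + 0)² = ((4*25)*(-8 + 1/20) + 0)² = (100*(-8 + 1/20) + 0)² = (100*(-159/20) + 0)² = (-795 + 0)² = (-795)² = 632025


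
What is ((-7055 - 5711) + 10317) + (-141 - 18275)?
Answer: -20865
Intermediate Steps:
((-7055 - 5711) + 10317) + (-141 - 18275) = (-12766 + 10317) - 18416 = -2449 - 18416 = -20865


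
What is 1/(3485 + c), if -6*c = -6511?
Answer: 6/27421 ≈ 0.00021881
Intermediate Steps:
c = 6511/6 (c = -⅙*(-6511) = 6511/6 ≈ 1085.2)
1/(3485 + c) = 1/(3485 + 6511/6) = 1/(27421/6) = 6/27421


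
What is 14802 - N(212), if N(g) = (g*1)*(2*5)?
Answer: 12682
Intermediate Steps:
N(g) = 10*g (N(g) = g*10 = 10*g)
14802 - N(212) = 14802 - 10*212 = 14802 - 1*2120 = 14802 - 2120 = 12682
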